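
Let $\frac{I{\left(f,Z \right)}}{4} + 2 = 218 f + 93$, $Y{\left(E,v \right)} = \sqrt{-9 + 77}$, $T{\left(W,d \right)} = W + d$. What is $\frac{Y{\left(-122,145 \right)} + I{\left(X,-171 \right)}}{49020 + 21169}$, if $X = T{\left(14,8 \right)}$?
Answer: $\frac{19548}{70189} + \frac{2 \sqrt{17}}{70189} \approx 0.27862$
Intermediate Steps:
$Y{\left(E,v \right)} = 2 \sqrt{17}$ ($Y{\left(E,v \right)} = \sqrt{68} = 2 \sqrt{17}$)
$X = 22$ ($X = 14 + 8 = 22$)
$I{\left(f,Z \right)} = 364 + 872 f$ ($I{\left(f,Z \right)} = -8 + 4 \left(218 f + 93\right) = -8 + 4 \left(93 + 218 f\right) = -8 + \left(372 + 872 f\right) = 364 + 872 f$)
$\frac{Y{\left(-122,145 \right)} + I{\left(X,-171 \right)}}{49020 + 21169} = \frac{2 \sqrt{17} + \left(364 + 872 \cdot 22\right)}{49020 + 21169} = \frac{2 \sqrt{17} + \left(364 + 19184\right)}{70189} = \left(2 \sqrt{17} + 19548\right) \frac{1}{70189} = \left(19548 + 2 \sqrt{17}\right) \frac{1}{70189} = \frac{19548}{70189} + \frac{2 \sqrt{17}}{70189}$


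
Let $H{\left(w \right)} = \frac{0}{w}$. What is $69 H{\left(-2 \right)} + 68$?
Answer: $68$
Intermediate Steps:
$H{\left(w \right)} = 0$
$69 H{\left(-2 \right)} + 68 = 69 \cdot 0 + 68 = 0 + 68 = 68$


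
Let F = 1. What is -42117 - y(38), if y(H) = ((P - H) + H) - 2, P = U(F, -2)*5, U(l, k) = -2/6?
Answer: -126340/3 ≈ -42113.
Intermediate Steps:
U(l, k) = -⅓ (U(l, k) = -2*⅙ = -⅓)
P = -5/3 (P = -⅓*5 = -5/3 ≈ -1.6667)
y(H) = -11/3 (y(H) = ((-5/3 - H) + H) - 2 = -5/3 - 2 = -11/3)
-42117 - y(38) = -42117 - 1*(-11/3) = -42117 + 11/3 = -126340/3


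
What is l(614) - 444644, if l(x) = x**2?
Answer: -67648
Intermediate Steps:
l(614) - 444644 = 614**2 - 444644 = 376996 - 444644 = -67648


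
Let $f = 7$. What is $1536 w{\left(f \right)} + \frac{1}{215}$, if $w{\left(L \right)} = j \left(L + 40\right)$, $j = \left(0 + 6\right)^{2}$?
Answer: $\frac{558766081}{215} \approx 2.5989 \cdot 10^{6}$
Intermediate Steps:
$j = 36$ ($j = 6^{2} = 36$)
$w{\left(L \right)} = 1440 + 36 L$ ($w{\left(L \right)} = 36 \left(L + 40\right) = 36 \left(40 + L\right) = 1440 + 36 L$)
$1536 w{\left(f \right)} + \frac{1}{215} = 1536 \left(1440 + 36 \cdot 7\right) + \frac{1}{215} = 1536 \left(1440 + 252\right) + \frac{1}{215} = 1536 \cdot 1692 + \frac{1}{215} = 2598912 + \frac{1}{215} = \frac{558766081}{215}$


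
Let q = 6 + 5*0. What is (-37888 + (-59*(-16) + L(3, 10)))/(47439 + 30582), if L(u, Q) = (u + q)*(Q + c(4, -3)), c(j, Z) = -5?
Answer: -36899/78021 ≈ -0.47294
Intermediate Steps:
q = 6 (q = 6 + 0 = 6)
L(u, Q) = (-5 + Q)*(6 + u) (L(u, Q) = (u + 6)*(Q - 5) = (6 + u)*(-5 + Q) = (-5 + Q)*(6 + u))
(-37888 + (-59*(-16) + L(3, 10)))/(47439 + 30582) = (-37888 + (-59*(-16) + (-30 - 5*3 + 6*10 + 10*3)))/(47439 + 30582) = (-37888 + (944 + (-30 - 15 + 60 + 30)))/78021 = (-37888 + (944 + 45))*(1/78021) = (-37888 + 989)*(1/78021) = -36899*1/78021 = -36899/78021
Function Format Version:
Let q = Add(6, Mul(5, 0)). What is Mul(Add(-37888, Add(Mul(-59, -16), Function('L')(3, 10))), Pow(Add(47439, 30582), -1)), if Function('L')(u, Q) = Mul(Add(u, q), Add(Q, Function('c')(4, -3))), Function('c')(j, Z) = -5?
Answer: Rational(-36899, 78021) ≈ -0.47294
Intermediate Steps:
q = 6 (q = Add(6, 0) = 6)
Function('L')(u, Q) = Mul(Add(-5, Q), Add(6, u)) (Function('L')(u, Q) = Mul(Add(u, 6), Add(Q, -5)) = Mul(Add(6, u), Add(-5, Q)) = Mul(Add(-5, Q), Add(6, u)))
Mul(Add(-37888, Add(Mul(-59, -16), Function('L')(3, 10))), Pow(Add(47439, 30582), -1)) = Mul(Add(-37888, Add(Mul(-59, -16), Add(-30, Mul(-5, 3), Mul(6, 10), Mul(10, 3)))), Pow(Add(47439, 30582), -1)) = Mul(Add(-37888, Add(944, Add(-30, -15, 60, 30))), Pow(78021, -1)) = Mul(Add(-37888, Add(944, 45)), Rational(1, 78021)) = Mul(Add(-37888, 989), Rational(1, 78021)) = Mul(-36899, Rational(1, 78021)) = Rational(-36899, 78021)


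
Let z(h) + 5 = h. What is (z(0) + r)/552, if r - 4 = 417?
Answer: 52/69 ≈ 0.75362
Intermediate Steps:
r = 421 (r = 4 + 417 = 421)
z(h) = -5 + h
(z(0) + r)/552 = ((-5 + 0) + 421)/552 = (-5 + 421)*(1/552) = 416*(1/552) = 52/69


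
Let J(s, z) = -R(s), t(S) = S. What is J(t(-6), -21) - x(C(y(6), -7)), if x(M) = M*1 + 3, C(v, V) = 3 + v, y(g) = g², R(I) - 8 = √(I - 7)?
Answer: -50 - I*√13 ≈ -50.0 - 3.6056*I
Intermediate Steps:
R(I) = 8 + √(-7 + I) (R(I) = 8 + √(I - 7) = 8 + √(-7 + I))
J(s, z) = -8 - √(-7 + s) (J(s, z) = -(8 + √(-7 + s)) = -8 - √(-7 + s))
x(M) = 3 + M (x(M) = M + 3 = 3 + M)
J(t(-6), -21) - x(C(y(6), -7)) = (-8 - √(-7 - 6)) - (3 + (3 + 6²)) = (-8 - √(-13)) - (3 + (3 + 36)) = (-8 - I*√13) - (3 + 39) = (-8 - I*√13) - 1*42 = (-8 - I*√13) - 42 = -50 - I*√13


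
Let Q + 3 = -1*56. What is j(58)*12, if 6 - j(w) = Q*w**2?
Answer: 2381784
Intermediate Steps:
Q = -59 (Q = -3 - 1*56 = -3 - 56 = -59)
j(w) = 6 + 59*w**2 (j(w) = 6 - (-59)*w**2 = 6 + 59*w**2)
j(58)*12 = (6 + 59*58**2)*12 = (6 + 59*3364)*12 = (6 + 198476)*12 = 198482*12 = 2381784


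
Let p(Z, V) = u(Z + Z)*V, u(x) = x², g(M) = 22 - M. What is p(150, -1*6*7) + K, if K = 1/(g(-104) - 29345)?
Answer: -110447820001/29219 ≈ -3.7800e+6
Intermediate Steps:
p(Z, V) = 4*V*Z² (p(Z, V) = (Z + Z)²*V = (2*Z)²*V = (4*Z²)*V = 4*V*Z²)
K = -1/29219 (K = 1/((22 - 1*(-104)) - 29345) = 1/((22 + 104) - 29345) = 1/(126 - 29345) = 1/(-29219) = -1/29219 ≈ -3.4224e-5)
p(150, -1*6*7) + K = 4*(-1*6*7)*150² - 1/29219 = 4*(-6*7)*22500 - 1/29219 = 4*(-42)*22500 - 1/29219 = -3780000 - 1/29219 = -110447820001/29219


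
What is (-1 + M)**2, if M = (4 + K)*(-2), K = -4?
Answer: 1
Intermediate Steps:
M = 0 (M = (4 - 4)*(-2) = 0*(-2) = 0)
(-1 + M)**2 = (-1 + 0)**2 = (-1)**2 = 1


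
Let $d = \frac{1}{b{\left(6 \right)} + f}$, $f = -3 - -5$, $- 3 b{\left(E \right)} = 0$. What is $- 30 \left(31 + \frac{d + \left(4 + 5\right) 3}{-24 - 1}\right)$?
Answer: $-897$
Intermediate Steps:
$b{\left(E \right)} = 0$ ($b{\left(E \right)} = \left(- \frac{1}{3}\right) 0 = 0$)
$f = 2$ ($f = -3 + 5 = 2$)
$d = \frac{1}{2}$ ($d = \frac{1}{0 + 2} = \frac{1}{2} \approx 0.5$)
$- 30 \left(31 + \frac{d + \left(4 + 5\right) 3}{-24 - 1}\right) = - 30 \left(31 + \frac{\frac{1}{2} + \left(4 + 5\right) 3}{-24 - 1}\right) = - 30 \left(31 + \frac{\frac{1}{2} + 9 \cdot 3}{-25}\right) = - 30 \left(31 + \left(\frac{1}{2} + 27\right) \left(- \frac{1}{25}\right)\right) = - 30 \left(31 + \frac{55}{2} \left(- \frac{1}{25}\right)\right) = - 30 \left(31 - \frac{11}{10}\right) = \left(-30\right) \frac{299}{10} = -897$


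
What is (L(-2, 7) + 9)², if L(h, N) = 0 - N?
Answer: 4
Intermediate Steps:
L(h, N) = -N
(L(-2, 7) + 9)² = (-1*7 + 9)² = (-7 + 9)² = 2² = 4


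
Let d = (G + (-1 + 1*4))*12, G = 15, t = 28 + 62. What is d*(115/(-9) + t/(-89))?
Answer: -265080/89 ≈ -2978.4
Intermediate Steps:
t = 90
d = 216 (d = (15 + (-1 + 1*4))*12 = (15 + (-1 + 4))*12 = (15 + 3)*12 = 18*12 = 216)
d*(115/(-9) + t/(-89)) = 216*(115/(-9) + 90/(-89)) = 216*(115*(-⅑) + 90*(-1/89)) = 216*(-115/9 - 90/89) = 216*(-11045/801) = -265080/89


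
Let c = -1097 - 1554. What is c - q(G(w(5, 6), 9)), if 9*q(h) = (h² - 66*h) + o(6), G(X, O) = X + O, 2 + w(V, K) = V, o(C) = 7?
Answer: -23218/9 ≈ -2579.8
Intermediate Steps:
w(V, K) = -2 + V
G(X, O) = O + X
c = -2651
q(h) = 7/9 - 22*h/3 + h²/9 (q(h) = ((h² - 66*h) + 7)/9 = (7 + h² - 66*h)/9 = 7/9 - 22*h/3 + h²/9)
c - q(G(w(5, 6), 9)) = -2651 - (7/9 - 22*(9 + (-2 + 5))/3 + (9 + (-2 + 5))²/9) = -2651 - (7/9 - 22*(9 + 3)/3 + (9 + 3)²/9) = -2651 - (7/9 - 22/3*12 + (⅑)*12²) = -2651 - (7/9 - 88 + (⅑)*144) = -2651 - (7/9 - 88 + 16) = -2651 - 1*(-641/9) = -2651 + 641/9 = -23218/9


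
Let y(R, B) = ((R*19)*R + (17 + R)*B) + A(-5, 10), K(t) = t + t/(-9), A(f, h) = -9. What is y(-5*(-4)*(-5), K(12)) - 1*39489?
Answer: 448850/3 ≈ 1.4962e+5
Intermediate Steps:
K(t) = 8*t/9 (K(t) = t + t*(-1/9) = t - t/9 = 8*t/9)
y(R, B) = -9 + 19*R**2 + B*(17 + R) (y(R, B) = ((R*19)*R + (17 + R)*B) - 9 = ((19*R)*R + B*(17 + R)) - 9 = (19*R**2 + B*(17 + R)) - 9 = -9 + 19*R**2 + B*(17 + R))
y(-5*(-4)*(-5), K(12)) - 1*39489 = (-9 + 17*((8/9)*12) + 19*(-5*(-4)*(-5))**2 + ((8/9)*12)*(-5*(-4)*(-5))) - 1*39489 = (-9 + 17*(32/3) + 19*(20*(-5))**2 + 32*(20*(-5))/3) - 39489 = (-9 + 544/3 + 19*(-100)**2 + (32/3)*(-100)) - 39489 = (-9 + 544/3 + 19*10000 - 3200/3) - 39489 = (-9 + 544/3 + 190000 - 3200/3) - 39489 = 567317/3 - 39489 = 448850/3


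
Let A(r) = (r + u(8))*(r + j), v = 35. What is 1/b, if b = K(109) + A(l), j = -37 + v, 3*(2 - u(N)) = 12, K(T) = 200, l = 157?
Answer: 1/24225 ≈ 4.1280e-5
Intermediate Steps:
u(N) = -2 (u(N) = 2 - ⅓*12 = 2 - 4 = -2)
j = -2 (j = -37 + 35 = -2)
A(r) = (-2 + r)² (A(r) = (r - 2)*(r - 2) = (-2 + r)*(-2 + r) = (-2 + r)²)
b = 24225 (b = 200 + (4 + 157² - 4*157) = 200 + (4 + 24649 - 628) = 200 + 24025 = 24225)
1/b = 1/24225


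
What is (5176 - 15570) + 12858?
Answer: 2464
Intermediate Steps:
(5176 - 15570) + 12858 = -10394 + 12858 = 2464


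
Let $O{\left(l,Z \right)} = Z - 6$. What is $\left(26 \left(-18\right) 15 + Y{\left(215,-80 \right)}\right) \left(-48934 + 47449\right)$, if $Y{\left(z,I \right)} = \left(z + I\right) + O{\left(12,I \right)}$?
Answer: $10351935$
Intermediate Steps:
$O{\left(l,Z \right)} = -6 + Z$
$Y{\left(z,I \right)} = -6 + z + 2 I$ ($Y{\left(z,I \right)} = \left(z + I\right) + \left(-6 + I\right) = \left(I + z\right) + \left(-6 + I\right) = -6 + z + 2 I$)
$\left(26 \left(-18\right) 15 + Y{\left(215,-80 \right)}\right) \left(-48934 + 47449\right) = \left(26 \left(-18\right) 15 + \left(-6 + 215 + 2 \left(-80\right)\right)\right) \left(-48934 + 47449\right) = \left(\left(-468\right) 15 - -49\right) \left(-1485\right) = \left(-7020 + 49\right) \left(-1485\right) = \left(-6971\right) \left(-1485\right) = 10351935$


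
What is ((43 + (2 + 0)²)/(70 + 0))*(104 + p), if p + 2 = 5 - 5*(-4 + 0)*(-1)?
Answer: 4089/70 ≈ 58.414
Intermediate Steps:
p = -17 (p = -2 + (5 - 5*(-4 + 0)*(-1)) = -2 + (5 - 5*(-4)*(-1)) = -2 + (5 + 20*(-1)) = -2 + (5 - 20) = -2 - 15 = -17)
((43 + (2 + 0)²)/(70 + 0))*(104 + p) = ((43 + (2 + 0)²)/(70 + 0))*(104 - 17) = ((43 + 2²)/70)*87 = ((43 + 4)*(1/70))*87 = (47*(1/70))*87 = (47/70)*87 = 4089/70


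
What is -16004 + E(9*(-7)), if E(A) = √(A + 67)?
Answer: -16002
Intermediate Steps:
E(A) = √(67 + A)
-16004 + E(9*(-7)) = -16004 + √(67 + 9*(-7)) = -16004 + √(67 - 63) = -16004 + √4 = -16004 + 2 = -16002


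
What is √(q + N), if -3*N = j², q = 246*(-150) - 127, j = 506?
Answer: I*√1101351/3 ≈ 349.82*I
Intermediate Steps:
q = -37027 (q = -36900 - 127 = -37027)
N = -256036/3 (N = -⅓*506² = -⅓*256036 = -256036/3 ≈ -85345.)
√(q + N) = √(-37027 - 256036/3) = √(-367117/3) = I*√1101351/3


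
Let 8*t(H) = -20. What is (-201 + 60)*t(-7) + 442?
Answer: 1589/2 ≈ 794.50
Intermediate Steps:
t(H) = -5/2 (t(H) = (1/8)*(-20) = -5/2)
(-201 + 60)*t(-7) + 442 = (-201 + 60)*(-5/2) + 442 = -141*(-5/2) + 442 = 705/2 + 442 = 1589/2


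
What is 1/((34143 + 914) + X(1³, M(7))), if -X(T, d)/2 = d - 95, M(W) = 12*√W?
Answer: 11749/414115659 + 8*√7/414115659 ≈ 2.8422e-5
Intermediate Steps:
X(T, d) = 190 - 2*d (X(T, d) = -2*(d - 95) = -2*(-95 + d) = 190 - 2*d)
1/((34143 + 914) + X(1³, M(7))) = 1/((34143 + 914) + (190 - 24*√7)) = 1/(35057 + (190 - 24*√7)) = 1/(35247 - 24*√7)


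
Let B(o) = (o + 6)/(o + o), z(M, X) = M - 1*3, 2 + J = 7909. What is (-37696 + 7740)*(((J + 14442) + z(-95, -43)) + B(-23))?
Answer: -15330926614/23 ≈ -6.6656e+8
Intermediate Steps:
J = 7907 (J = -2 + 7909 = 7907)
z(M, X) = -3 + M (z(M, X) = M - 3 = -3 + M)
B(o) = (6 + o)/(2*o) (B(o) = (6 + o)/((2*o)) = (6 + o)*(1/(2*o)) = (6 + o)/(2*o))
(-37696 + 7740)*(((J + 14442) + z(-95, -43)) + B(-23)) = (-37696 + 7740)*(((7907 + 14442) + (-3 - 95)) + (½)*(6 - 23)/(-23)) = -29956*((22349 - 98) + (½)*(-1/23)*(-17)) = -29956*(22251 + 17/46) = -29956*1023563/46 = -15330926614/23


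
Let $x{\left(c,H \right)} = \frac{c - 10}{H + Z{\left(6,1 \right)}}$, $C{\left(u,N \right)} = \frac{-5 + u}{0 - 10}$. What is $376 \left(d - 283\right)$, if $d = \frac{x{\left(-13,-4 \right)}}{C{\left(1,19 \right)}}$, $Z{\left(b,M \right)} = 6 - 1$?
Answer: $-128028$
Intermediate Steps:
$Z{\left(b,M \right)} = 5$ ($Z{\left(b,M \right)} = 6 - 1 = 5$)
$C{\left(u,N \right)} = \frac{1}{2} - \frac{u}{10}$ ($C{\left(u,N \right)} = \frac{-5 + u}{-10} = \left(-5 + u\right) \left(- \frac{1}{10}\right) = \frac{1}{2} - \frac{u}{10}$)
$x{\left(c,H \right)} = \frac{-10 + c}{5 + H}$ ($x{\left(c,H \right)} = \frac{c - 10}{H + 5} = \frac{-10 + c}{5 + H}$)
$d = - \frac{115}{2}$ ($d = \frac{\frac{1}{5 - 4} \left(-10 - 13\right)}{\frac{1}{2} - \frac{1}{10}} = \frac{1^{-1} \left(-23\right)}{\frac{1}{2} - \frac{1}{10}} = \frac{1 \left(-23\right)}{\frac{2}{5}} = \left(-23\right) \frac{5}{2} = - \frac{115}{2} \approx -57.5$)
$376 \left(d - 283\right) = 376 \left(- \frac{115}{2} - 283\right) = 376 \left(- \frac{681}{2}\right) = -128028$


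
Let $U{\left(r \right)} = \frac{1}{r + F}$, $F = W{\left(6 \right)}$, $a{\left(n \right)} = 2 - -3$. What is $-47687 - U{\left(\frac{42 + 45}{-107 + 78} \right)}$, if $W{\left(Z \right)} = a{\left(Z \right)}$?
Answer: $- \frac{95375}{2} \approx -47688.0$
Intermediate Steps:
$a{\left(n \right)} = 5$ ($a{\left(n \right)} = 2 + 3 = 5$)
$W{\left(Z \right)} = 5$
$F = 5$
$U{\left(r \right)} = \frac{1}{5 + r}$ ($U{\left(r \right)} = \frac{1}{r + 5} = \frac{1}{5 + r}$)
$-47687 - U{\left(\frac{42 + 45}{-107 + 78} \right)} = -47687 - \frac{1}{5 + \frac{42 + 45}{-107 + 78}} = -47687 - \frac{1}{5 + \frac{87}{-29}} = -47687 - \frac{1}{5 + 87 \left(- \frac{1}{29}\right)} = -47687 - \frac{1}{5 - 3} = -47687 - \frac{1}{2} = - \frac{95375}{2}$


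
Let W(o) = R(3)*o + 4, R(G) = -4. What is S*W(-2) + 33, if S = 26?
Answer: 345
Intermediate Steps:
W(o) = 4 - 4*o (W(o) = -4*o + 4 = 4 - 4*o)
S*W(-2) + 33 = 26*(4 - 4*(-2)) + 33 = 26*(4 + 8) + 33 = 26*12 + 33 = 312 + 33 = 345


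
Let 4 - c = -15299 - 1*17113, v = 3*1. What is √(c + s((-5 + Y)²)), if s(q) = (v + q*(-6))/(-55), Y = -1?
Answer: √98070115/55 ≈ 180.06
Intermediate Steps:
v = 3
c = 32416 (c = 4 - (-15299 - 1*17113) = 4 - (-15299 - 17113) = 4 - 1*(-32412) = 4 + 32412 = 32416)
s(q) = -3/55 + 6*q/55 (s(q) = (3 + q*(-6))/(-55) = (3 - 6*q)*(-1/55) = -3/55 + 6*q/55)
√(c + s((-5 + Y)²)) = √(32416 + (-3/55 + 6*(-5 - 1)²/55)) = √(32416 + (-3/55 + (6/55)*(-6)²)) = √(32416 + (-3/55 + (6/55)*36)) = √(32416 + (-3/55 + 216/55)) = √(32416 + 213/55) = √(1783093/55) = √98070115/55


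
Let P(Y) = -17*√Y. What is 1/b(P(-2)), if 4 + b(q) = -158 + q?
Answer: I/(-162*I + 17*√2) ≈ -0.0060398 + 0.00089634*I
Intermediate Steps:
b(q) = -162 + q (b(q) = -4 + (-158 + q) = -162 + q)
1/b(P(-2)) = 1/(-162 - 17*I*√2)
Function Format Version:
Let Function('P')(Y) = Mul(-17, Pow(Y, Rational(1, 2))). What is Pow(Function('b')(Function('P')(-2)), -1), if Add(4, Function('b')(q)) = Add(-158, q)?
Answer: Mul(I, Pow(Add(Mul(-162, I), Mul(17, Pow(2, Rational(1, 2)))), -1)) ≈ Add(-0.0060398, Mul(0.00089634, I))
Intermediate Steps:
Function('b')(q) = Add(-162, q) (Function('b')(q) = Add(-4, Add(-158, q)) = Add(-162, q))
Pow(Function('b')(Function('P')(-2)), -1) = Pow(Add(-162, Mul(-17, Pow(-2, Rational(1, 2)))), -1) = Pow(Add(-162, Mul(-17, Mul(I, Pow(2, Rational(1, 2))))), -1) = Pow(Add(-162, Mul(-17, I, Pow(2, Rational(1, 2)))), -1)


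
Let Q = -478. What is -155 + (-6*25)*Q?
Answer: 71545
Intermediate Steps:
-155 + (-6*25)*Q = -155 - 6*25*(-478) = -155 - 150*(-478) = -155 + 71700 = 71545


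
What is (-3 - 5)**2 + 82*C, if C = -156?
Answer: -12728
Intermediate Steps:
(-3 - 5)**2 + 82*C = (-3 - 5)**2 + 82*(-156) = (-8)**2 - 12792 = 64 - 12792 = -12728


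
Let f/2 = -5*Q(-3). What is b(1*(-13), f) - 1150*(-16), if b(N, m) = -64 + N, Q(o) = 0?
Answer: 18323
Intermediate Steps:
f = 0 (f = 2*(-5*0) = 2*0 = 0)
b(1*(-13), f) - 1150*(-16) = (-64 + 1*(-13)) - 1150*(-16) = (-64 - 13) - 1*(-18400) = -77 + 18400 = 18323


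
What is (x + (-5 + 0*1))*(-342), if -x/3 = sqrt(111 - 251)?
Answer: 1710 + 2052*I*sqrt(35) ≈ 1710.0 + 12140.0*I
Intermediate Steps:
x = -6*I*sqrt(35) (x = -3*sqrt(111 - 251) = -6*I*sqrt(35) ≈ -35.496*I)
(x + (-5 + 0*1))*(-342) = (-6*I*sqrt(35) + (-5 + 0*1))*(-342) = (-6*I*sqrt(35) + (-5 + 0))*(-342) = (-6*I*sqrt(35) - 5)*(-342) = (-5 - 6*I*sqrt(35))*(-342) = 1710 + 2052*I*sqrt(35)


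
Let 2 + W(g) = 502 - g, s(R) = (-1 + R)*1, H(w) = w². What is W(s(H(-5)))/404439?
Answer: 68/57777 ≈ 0.0011769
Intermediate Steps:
s(R) = -1 + R
W(g) = 500 - g (W(g) = -2 + (502 - g) = 500 - g)
W(s(H(-5)))/404439 = (500 - (-1 + (-5)²))/404439 = (500 - (-1 + 25))*(1/404439) = (500 - 1*24)*(1/404439) = (500 - 24)*(1/404439) = 476*(1/404439) = 68/57777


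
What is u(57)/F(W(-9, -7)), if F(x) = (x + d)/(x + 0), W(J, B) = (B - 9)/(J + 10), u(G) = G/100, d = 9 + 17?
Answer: -114/125 ≈ -0.91200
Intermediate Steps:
d = 26
u(G) = G/100 (u(G) = G*(1/100) = G/100)
W(J, B) = (-9 + B)/(10 + J)
F(x) = (26 + x)/x (F(x) = (x + 26)/(x + 0) = (26 + x)/x)
u(57)/F(W(-9, -7)) = ((1/100)*57)/(((26 + (-9 - 7)/(10 - 9))/(((-9 - 7)/(10 - 9))))) = 57/(100*(((26 - 16/1)/((-16/1))))) = 57/(100*(((26 + 1*(-16))/((1*(-16)))))) = 57/(100*(((26 - 16)/(-16)))) = 57/(100*((-1/16*10))) = 57/(100*(-5/8)) = (57/100)*(-8/5) = -114/125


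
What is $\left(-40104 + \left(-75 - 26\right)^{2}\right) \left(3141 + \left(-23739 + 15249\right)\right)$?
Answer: $159951147$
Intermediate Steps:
$\left(-40104 + \left(-75 - 26\right)^{2}\right) \left(3141 + \left(-23739 + 15249\right)\right) = \left(-40104 + \left(-101\right)^{2}\right) \left(3141 - 8490\right) = \left(-40104 + 10201\right) \left(-5349\right) = \left(-29903\right) \left(-5349\right) = 159951147$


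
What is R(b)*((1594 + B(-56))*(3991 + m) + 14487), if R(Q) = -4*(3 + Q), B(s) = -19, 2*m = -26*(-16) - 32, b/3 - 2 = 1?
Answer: -316930176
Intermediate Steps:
b = 9 (b = 6 + 3*1 = 6 + 3 = 9)
m = 192 (m = (-26*(-16) - 32)/2 = (416 - 32)/2 = (½)*384 = 192)
R(Q) = -12 - 4*Q
R(b)*((1594 + B(-56))*(3991 + m) + 14487) = (-12 - 4*9)*((1594 - 19)*(3991 + 192) + 14487) = (-12 - 36)*(1575*4183 + 14487) = -48*(6588225 + 14487) = -48*6602712 = -316930176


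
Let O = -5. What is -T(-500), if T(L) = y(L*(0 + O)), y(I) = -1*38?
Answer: 38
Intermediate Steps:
y(I) = -38
T(L) = -38
-T(-500) = -1*(-38) = 38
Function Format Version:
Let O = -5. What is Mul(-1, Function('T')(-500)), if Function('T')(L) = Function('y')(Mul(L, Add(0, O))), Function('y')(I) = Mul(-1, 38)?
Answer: 38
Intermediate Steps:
Function('y')(I) = -38
Function('T')(L) = -38
Mul(-1, Function('T')(-500)) = Mul(-1, -38) = 38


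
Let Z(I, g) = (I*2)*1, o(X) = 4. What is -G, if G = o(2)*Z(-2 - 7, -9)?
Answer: 72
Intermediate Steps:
Z(I, g) = 2*I (Z(I, g) = (2*I)*1 = 2*I)
G = -72 (G = 4*(2*(-2 - 7)) = 4*(2*(-9)) = 4*(-18) = -72)
-G = -1*(-72) = 72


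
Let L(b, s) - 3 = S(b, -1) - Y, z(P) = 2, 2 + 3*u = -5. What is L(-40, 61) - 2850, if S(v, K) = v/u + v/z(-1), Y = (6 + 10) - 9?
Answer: -19998/7 ≈ -2856.9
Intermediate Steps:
u = -7/3 (u = -⅔ + (⅓)*(-5) = -⅔ - 5/3 = -7/3 ≈ -2.3333)
Y = 7 (Y = 16 - 9 = 7)
S(v, K) = v/14 (S(v, K) = v/(-7/3) + v/2 = v*(-3/7) + v*(½) = -3*v/7 + v/2 = v/14)
L(b, s) = -4 + b/14 (L(b, s) = 3 + (b/14 - 1*7) = 3 + (b/14 - 7) = 3 + (-7 + b/14) = -4 + b/14)
L(-40, 61) - 2850 = (-4 + (1/14)*(-40)) - 2850 = (-4 - 20/7) - 2850 = -48/7 - 2850 = -19998/7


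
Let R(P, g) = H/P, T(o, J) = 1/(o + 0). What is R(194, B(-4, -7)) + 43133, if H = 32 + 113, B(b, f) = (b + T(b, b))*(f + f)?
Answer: 8367947/194 ≈ 43134.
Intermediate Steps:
T(o, J) = 1/o
B(b, f) = 2*f*(b + 1/b) (B(b, f) = (b + 1/b)*(f + f) = (b + 1/b)*(2*f) = 2*f*(b + 1/b))
H = 145
R(P, g) = 145/P
R(194, B(-4, -7)) + 43133 = 145/194 + 43133 = 8367947/194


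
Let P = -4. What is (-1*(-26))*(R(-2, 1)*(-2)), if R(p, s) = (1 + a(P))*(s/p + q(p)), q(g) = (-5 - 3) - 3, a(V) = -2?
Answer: -598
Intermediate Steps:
q(g) = -11 (q(g) = -8 - 3 = -11)
R(p, s) = 11 - s/p (R(p, s) = (1 - 2)*(s/p - 11) = -(-11 + s/p) = 11 - s/p)
(-1*(-26))*(R(-2, 1)*(-2)) = (-1*(-26))*((11 - 1*1/(-2))*(-2)) = 26*((11 - 1*1*(-1/2))*(-2)) = 26*((11 + 1/2)*(-2)) = 26*((23/2)*(-2)) = 26*(-23) = -598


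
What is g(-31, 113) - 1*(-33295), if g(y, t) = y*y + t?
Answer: 34369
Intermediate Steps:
g(y, t) = t + y² (g(y, t) = y² + t = t + y²)
g(-31, 113) - 1*(-33295) = (113 + (-31)²) - 1*(-33295) = (113 + 961) + 33295 = 1074 + 33295 = 34369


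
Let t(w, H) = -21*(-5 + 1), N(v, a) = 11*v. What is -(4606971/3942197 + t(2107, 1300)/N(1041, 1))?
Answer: -17695189823/15047365949 ≈ -1.1760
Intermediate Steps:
t(w, H) = 84 (t(w, H) = -21*(-4) = 84)
-(4606971/3942197 + t(2107, 1300)/N(1041, 1)) = -(4606971/3942197 + 84/((11*1041))) = -(4606971*(1/3942197) + 84/11451) = -(4606971/3942197 + 84*(1/11451)) = -(4606971/3942197 + 28/3817) = -1*17695189823/15047365949 = -17695189823/15047365949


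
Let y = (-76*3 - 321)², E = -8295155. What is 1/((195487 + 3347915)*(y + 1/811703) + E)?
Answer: 811703/866879819120226443 ≈ 9.3635e-13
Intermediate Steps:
y = 301401 (y = (-228 - 321)² = (-549)² = 301401)
1/((195487 + 3347915)*(y + 1/811703) + E) = 1/((195487 + 3347915)*(301401 + 1/811703) - 8295155) = 1/(3543402*(301401 + 1/811703) - 8295155) = 1/(3543402*(244648095904/811703) - 8295155) = 1/(866886552322425408/811703 - 8295155) = 1/(866879819120226443/811703) = 811703/866879819120226443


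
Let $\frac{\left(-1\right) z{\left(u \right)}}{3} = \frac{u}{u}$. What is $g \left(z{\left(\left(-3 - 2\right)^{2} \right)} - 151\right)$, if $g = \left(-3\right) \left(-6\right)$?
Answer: $-2772$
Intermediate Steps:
$z{\left(u \right)} = -3$ ($z{\left(u \right)} = - 3 \frac{u}{u} = \left(-3\right) 1 = -3$)
$g = 18$
$g \left(z{\left(\left(-3 - 2\right)^{2} \right)} - 151\right) = 18 \left(-3 - 151\right) = 18 \left(-154\right) = -2772$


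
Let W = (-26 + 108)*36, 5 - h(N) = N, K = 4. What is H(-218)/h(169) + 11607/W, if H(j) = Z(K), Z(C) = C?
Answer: 3845/984 ≈ 3.9075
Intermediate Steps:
h(N) = 5 - N
H(j) = 4
W = 2952 (W = 82*36 = 2952)
H(-218)/h(169) + 11607/W = 4/(5 - 1*169) + 11607/2952 = 4/(5 - 169) + 11607*(1/2952) = 4/(-164) + 3869/984 = 4*(-1/164) + 3869/984 = -1/41 + 3869/984 = 3845/984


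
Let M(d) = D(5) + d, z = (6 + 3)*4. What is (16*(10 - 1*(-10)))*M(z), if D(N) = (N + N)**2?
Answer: 43520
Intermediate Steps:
D(N) = 4*N**2 (D(N) = (2*N)**2 = 4*N**2)
z = 36 (z = 9*4 = 36)
M(d) = 100 + d (M(d) = 4*5**2 + d = 4*25 + d = 100 + d)
(16*(10 - 1*(-10)))*M(z) = (16*(10 - 1*(-10)))*(100 + 36) = (16*(10 + 10))*136 = (16*20)*136 = 320*136 = 43520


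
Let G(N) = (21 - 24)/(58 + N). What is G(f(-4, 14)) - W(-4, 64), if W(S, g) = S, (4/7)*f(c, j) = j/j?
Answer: 944/239 ≈ 3.9498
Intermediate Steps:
f(c, j) = 7/4 (f(c, j) = 7*(j/j)/4 = (7/4)*1 = 7/4)
G(N) = -3/(58 + N)
G(f(-4, 14)) - W(-4, 64) = -3/(58 + 7/4) - 1*(-4) = -3/239/4 + 4 = -3*4/239 + 4 = -12/239 + 4 = 944/239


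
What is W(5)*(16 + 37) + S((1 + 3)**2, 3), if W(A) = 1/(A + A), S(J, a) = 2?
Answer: 73/10 ≈ 7.3000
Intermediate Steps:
W(A) = 1/(2*A)
W(5)*(16 + 37) + S((1 + 3)**2, 3) = ((1/2)/5)*(16 + 37) + 2 = ((1/2)*(1/5))*53 + 2 = (1/10)*53 + 2 = 53/10 + 2 = 73/10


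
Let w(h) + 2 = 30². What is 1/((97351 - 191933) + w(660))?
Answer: -1/93684 ≈ -1.0674e-5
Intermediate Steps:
w(h) = 898 (w(h) = -2 + 30² = -2 + 900 = 898)
1/((97351 - 191933) + w(660)) = 1/((97351 - 191933) + 898) = 1/(-94582 + 898) = 1/(-93684) = -1/93684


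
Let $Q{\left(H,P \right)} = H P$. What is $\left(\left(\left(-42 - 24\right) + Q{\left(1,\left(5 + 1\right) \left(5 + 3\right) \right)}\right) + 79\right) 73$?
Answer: $4453$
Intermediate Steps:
$\left(\left(\left(-42 - 24\right) + Q{\left(1,\left(5 + 1\right) \left(5 + 3\right) \right)}\right) + 79\right) 73 = \left(\left(\left(-42 - 24\right) + 1 \left(5 + 1\right) \left(5 + 3\right)\right) + 79\right) 73 = \left(\left(-66 + 1 \cdot 6 \cdot 8\right) + 79\right) 73 = \left(\left(-66 + 1 \cdot 48\right) + 79\right) 73 = \left(\left(-66 + 48\right) + 79\right) 73 = \left(-18 + 79\right) 73 = 61 \cdot 73 = 4453$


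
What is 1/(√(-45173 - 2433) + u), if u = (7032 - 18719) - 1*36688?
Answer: -48375/2340188231 - I*√47606/2340188231 ≈ -2.0671e-5 - 9.3235e-8*I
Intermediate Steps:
u = -48375 (u = -11687 - 36688 = -48375)
1/(√(-45173 - 2433) + u) = 1/(√(-45173 - 2433) - 48375) = 1/(√(-47606) - 48375) = 1/(I*√47606 - 48375) = 1/(-48375 + I*√47606)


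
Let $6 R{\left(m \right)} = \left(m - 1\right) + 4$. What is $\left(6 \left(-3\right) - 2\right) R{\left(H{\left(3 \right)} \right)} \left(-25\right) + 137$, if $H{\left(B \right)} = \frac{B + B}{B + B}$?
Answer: $\frac{1411}{3} \approx 470.33$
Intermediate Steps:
$H{\left(B \right)} = 1$ ($H{\left(B \right)} = \frac{2 B}{2 B} = 2 B \frac{1}{2 B} = 1$)
$R{\left(m \right)} = \frac{1}{2} + \frac{m}{6}$ ($R{\left(m \right)} = \frac{\left(m - 1\right) + 4}{6} = \frac{\left(-1 + m\right) + 4}{6} = \frac{3 + m}{6} = \frac{1}{2} + \frac{m}{6}$)
$\left(6 \left(-3\right) - 2\right) R{\left(H{\left(3 \right)} \right)} \left(-25\right) + 137 = \left(6 \left(-3\right) - 2\right) \left(\frac{1}{2} + \frac{1}{6} \cdot 1\right) \left(-25\right) + 137 = \left(-18 - 2\right) \left(\frac{1}{2} + \frac{1}{6}\right) \left(-25\right) + 137 = \left(-20\right) \frac{2}{3} \left(-25\right) + 137 = \left(- \frac{40}{3}\right) \left(-25\right) + 137 = \frac{1000}{3} + 137 = \frac{1411}{3}$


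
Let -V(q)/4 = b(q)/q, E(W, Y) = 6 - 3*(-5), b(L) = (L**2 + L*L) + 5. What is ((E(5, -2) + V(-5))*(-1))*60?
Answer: -3900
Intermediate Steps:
b(L) = 5 + 2*L**2 (b(L) = (L**2 + L**2) + 5 = 2*L**2 + 5 = 5 + 2*L**2)
E(W, Y) = 21 (E(W, Y) = 6 + 15 = 21)
V(q) = -4*(5 + 2*q**2)/q
((E(5, -2) + V(-5))*(-1))*60 = ((21 + (-20/(-5) - 8*(-5)))*(-1))*60 = ((21 + (-20*(-1/5) + 40))*(-1))*60 = ((21 + (4 + 40))*(-1))*60 = ((21 + 44)*(-1))*60 = (65*(-1))*60 = -65*60 = -3900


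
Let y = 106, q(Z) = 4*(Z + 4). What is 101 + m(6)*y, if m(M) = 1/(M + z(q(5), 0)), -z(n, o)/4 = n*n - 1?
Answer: 261234/2587 ≈ 100.98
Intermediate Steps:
q(Z) = 16 + 4*Z (q(Z) = 4*(4 + Z) = 16 + 4*Z)
z(n, o) = 4 - 4*n**2 (z(n, o) = -4*(n*n - 1) = -4*(n**2 - 1) = -4*(-1 + n**2) = 4 - 4*n**2)
m(M) = 1/(-5180 + M) (m(M) = 1/(M + (4 - 4*(16 + 4*5)**2)) = 1/(M + (4 - 4*(16 + 20)**2)) = 1/(M + (4 - 4*36**2)) = 1/(M + (4 - 4*1296)) = 1/(M + (4 - 5184)) = 1/(M - 5180) = 1/(-5180 + M))
101 + m(6)*y = 101 + 106/(-5180 + 6) = 101 + 106/(-5174) = 101 - 1/5174*106 = 101 - 53/2587 = 261234/2587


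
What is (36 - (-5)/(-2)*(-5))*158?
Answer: 7663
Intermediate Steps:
(36 - (-5)/(-2)*(-5))*158 = (36 - (-5)*(-1)/2*(-5))*158 = (36 - 5*½*(-5))*158 = (36 - 5/2*(-5))*158 = (36 + 25/2)*158 = (97/2)*158 = 7663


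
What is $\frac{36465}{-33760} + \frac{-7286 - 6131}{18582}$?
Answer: $- \frac{113055055}{62732832} \approx -1.8022$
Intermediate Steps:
$\frac{36465}{-33760} + \frac{-7286 - 6131}{18582} = 36465 \left(- \frac{1}{33760}\right) + \left(-7286 - 6131\right) \frac{1}{18582} = - \frac{7293}{6752} - \frac{13417}{18582} = - \frac{113055055}{62732832}$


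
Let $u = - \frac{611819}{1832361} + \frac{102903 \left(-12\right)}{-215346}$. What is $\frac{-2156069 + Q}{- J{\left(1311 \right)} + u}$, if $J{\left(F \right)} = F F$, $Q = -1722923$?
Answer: $\frac{127551475487539896}{56515896574511567} \approx 2.2569$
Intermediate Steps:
$J{\left(F \right)} = F^{2}$
$u = \frac{355152092237}{65765268651}$ ($u = \left(-611819\right) \frac{1}{1832361} - - \frac{205806}{35891} = - \frac{611819}{1832361} + \frac{205806}{35891} = \frac{355152092237}{65765268651} \approx 5.4003$)
$\frac{-2156069 + Q}{- J{\left(1311 \right)} + u} = \frac{-2156069 - 1722923}{- 1311^{2} + \frac{355152092237}{65765268651}} = - \frac{3878992}{\left(-1\right) 1718721 + \frac{355152092237}{65765268651}} = - \frac{3878992}{-1718721 + \frac{355152092237}{65765268651}} = - \frac{3878992}{- \frac{113031793149023134}{65765268651}} = \left(-3878992\right) \left(- \frac{65765268651}{113031793149023134}\right) = \frac{127551475487539896}{56515896574511567}$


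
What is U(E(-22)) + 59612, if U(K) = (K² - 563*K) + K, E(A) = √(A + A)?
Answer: 59568 - 1124*I*√11 ≈ 59568.0 - 3727.9*I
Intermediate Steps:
E(A) = √2*√A (E(A) = √(2*A) = √2*√A)
U(K) = K² - 562*K
U(E(-22)) + 59612 = (√2*√(-22))*(-562 + √2*√(-22)) + 59612 = (√2*(I*√22))*(-562 + √2*(I*√22)) + 59612 = (2*I*√11)*(-562 + 2*I*√11) + 59612 = 2*I*√11*(-562 + 2*I*√11) + 59612 = 59612 + 2*I*√11*(-562 + 2*I*√11)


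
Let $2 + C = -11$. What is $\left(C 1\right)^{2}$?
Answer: $169$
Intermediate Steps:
$C = -13$ ($C = -2 - 11 = -13$)
$\left(C 1\right)^{2} = \left(\left(-13\right) 1\right)^{2} = \left(-13\right)^{2} = 169$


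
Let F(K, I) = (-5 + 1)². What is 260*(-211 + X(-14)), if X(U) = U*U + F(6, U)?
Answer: 260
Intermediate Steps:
F(K, I) = 16 (F(K, I) = (-4)² = 16)
X(U) = 16 + U² (X(U) = U*U + 16 = U² + 16 = 16 + U²)
260*(-211 + X(-14)) = 260*(-211 + (16 + (-14)²)) = 260*(-211 + (16 + 196)) = 260*(-211 + 212) = 260*1 = 260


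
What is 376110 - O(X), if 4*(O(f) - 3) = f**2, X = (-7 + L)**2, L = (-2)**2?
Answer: 1504347/4 ≈ 3.7609e+5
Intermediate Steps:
L = 4
X = 9 (X = (-7 + 4)**2 = (-3)**2 = 9)
O(f) = 3 + f**2/4
376110 - O(X) = 376110 - (3 + (1/4)*9**2) = 376110 - (3 + (1/4)*81) = 376110 - (3 + 81/4) = 376110 - 1*93/4 = 376110 - 93/4 = 1504347/4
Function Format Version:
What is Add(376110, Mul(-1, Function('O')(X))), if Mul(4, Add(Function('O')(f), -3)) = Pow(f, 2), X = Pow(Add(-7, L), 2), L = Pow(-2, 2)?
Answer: Rational(1504347, 4) ≈ 3.7609e+5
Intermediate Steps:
L = 4
X = 9 (X = Pow(Add(-7, 4), 2) = Pow(-3, 2) = 9)
Function('O')(f) = Add(3, Mul(Rational(1, 4), Pow(f, 2)))
Add(376110, Mul(-1, Function('O')(X))) = Add(376110, Mul(-1, Add(3, Mul(Rational(1, 4), Pow(9, 2))))) = Add(376110, Mul(-1, Add(3, Mul(Rational(1, 4), 81)))) = Add(376110, Mul(-1, Add(3, Rational(81, 4)))) = Add(376110, Mul(-1, Rational(93, 4))) = Add(376110, Rational(-93, 4)) = Rational(1504347, 4)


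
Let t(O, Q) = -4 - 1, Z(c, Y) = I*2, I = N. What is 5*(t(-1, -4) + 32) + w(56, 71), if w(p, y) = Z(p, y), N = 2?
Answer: 139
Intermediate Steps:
I = 2
Z(c, Y) = 4 (Z(c, Y) = 2*2 = 4)
t(O, Q) = -5
w(p, y) = 4
5*(t(-1, -4) + 32) + w(56, 71) = 5*(-5 + 32) + 4 = 5*27 + 4 = 135 + 4 = 139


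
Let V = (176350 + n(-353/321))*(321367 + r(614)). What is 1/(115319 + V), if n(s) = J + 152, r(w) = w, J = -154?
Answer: 1/56780820707 ≈ 1.7612e-11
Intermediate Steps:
n(s) = -2 (n(s) = -154 + 152 = -2)
V = 56780705388 (V = (176350 - 2)*(321367 + 614) = 176348*321981 = 56780705388)
1/(115319 + V) = 1/(115319 + 56780705388) = 1/56780820707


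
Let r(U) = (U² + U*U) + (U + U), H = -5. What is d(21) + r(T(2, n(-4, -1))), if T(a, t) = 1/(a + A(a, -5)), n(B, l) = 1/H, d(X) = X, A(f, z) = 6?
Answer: 681/32 ≈ 21.281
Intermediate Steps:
n(B, l) = -⅕ (n(B, l) = 1/(-5) = -⅕)
T(a, t) = 1/(6 + a) (T(a, t) = 1/(a + 6) = 1/(6 + a))
r(U) = 2*U + 2*U² (r(U) = (U² + U²) + 2*U = 2*U² + 2*U = 2*U + 2*U²)
d(21) + r(T(2, n(-4, -1))) = 21 + 2*(1 + 1/(6 + 2))/(6 + 2) = 21 + 2*(1 + 1/8)/8 = 21 + 2*(⅛)*(1 + ⅛) = 21 + 2*(⅛)*(9/8) = 21 + 9/32 = 681/32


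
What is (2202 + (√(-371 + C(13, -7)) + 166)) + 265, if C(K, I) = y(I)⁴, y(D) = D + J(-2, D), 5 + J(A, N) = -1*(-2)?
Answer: 2633 + √9629 ≈ 2731.1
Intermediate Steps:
J(A, N) = -3 (J(A, N) = -5 - 1*(-2) = -5 + 2 = -3)
y(D) = -3 + D (y(D) = D - 3 = -3 + D)
C(K, I) = (-3 + I)⁴
(2202 + (√(-371 + C(13, -7)) + 166)) + 265 = (2202 + (√(-371 + (-3 - 7)⁴) + 166)) + 265 = (2202 + (√(-371 + (-10)⁴) + 166)) + 265 = (2202 + (√(-371 + 10000) + 166)) + 265 = (2202 + (√9629 + 166)) + 265 = (2202 + (166 + √9629)) + 265 = (2368 + √9629) + 265 = 2633 + √9629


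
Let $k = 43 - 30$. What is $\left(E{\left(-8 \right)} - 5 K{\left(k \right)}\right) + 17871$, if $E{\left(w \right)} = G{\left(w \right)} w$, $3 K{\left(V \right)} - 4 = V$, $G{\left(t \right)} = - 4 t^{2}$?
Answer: $\frac{59672}{3} \approx 19891.0$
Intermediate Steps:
$k = 13$ ($k = 43 - 30 = 13$)
$K{\left(V \right)} = \frac{4}{3} + \frac{V}{3}$
$E{\left(w \right)} = - 4 w^{3}$ ($E{\left(w \right)} = - 4 w^{2} w = - 4 w^{3}$)
$\left(E{\left(-8 \right)} - 5 K{\left(k \right)}\right) + 17871 = \left(- 4 \left(-8\right)^{3} - 5 \left(\frac{4}{3} + \frac{1}{3} \cdot 13\right)\right) + 17871 = \left(\left(-4\right) \left(-512\right) - 5 \left(\frac{4}{3} + \frac{13}{3}\right)\right) + 17871 = \left(2048 - \frac{85}{3}\right) + 17871 = \frac{6059}{3} + 17871 = \frac{59672}{3}$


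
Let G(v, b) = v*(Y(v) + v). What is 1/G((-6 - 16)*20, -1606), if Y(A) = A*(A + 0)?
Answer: -1/84990400 ≈ -1.1766e-8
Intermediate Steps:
Y(A) = A² (Y(A) = A*A = A²)
G(v, b) = v*(v + v²) (G(v, b) = v*(v² + v) = v*(v + v²))
1/G((-6 - 16)*20, -1606) = 1/(((-6 - 16)*20)²*(1 + (-6 - 16)*20)) = 1/((-22*20)²*(1 - 22*20)) = 1/((-440)²*(1 - 440)) = 1/(193600*(-439)) = 1/(-84990400) = -1/84990400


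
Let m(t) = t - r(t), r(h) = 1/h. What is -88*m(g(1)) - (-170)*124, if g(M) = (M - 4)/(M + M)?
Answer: 63460/3 ≈ 21153.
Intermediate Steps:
r(h) = 1/h
g(M) = (-4 + M)/(2*M) (g(M) = (-4 + M)/((2*M)) = (-4 + M)*(1/(2*M)) = (-4 + M)/(2*M))
m(t) = t - 1/t
-88*m(g(1)) - (-170)*124 = -88*((½)*(-4 + 1)/1 - 1/((½)*(-4 + 1)/1)) - (-170)*124 = -88*((½)*1*(-3) - 1/((½)*1*(-3))) - 1*(-21080) = -88*(-3/2 - 1/(-3/2)) + 21080 = -88*(-3/2 - 1*(-⅔)) + 21080 = -88*(-3/2 + ⅔) + 21080 = -88*(-⅚) + 21080 = 220/3 + 21080 = 63460/3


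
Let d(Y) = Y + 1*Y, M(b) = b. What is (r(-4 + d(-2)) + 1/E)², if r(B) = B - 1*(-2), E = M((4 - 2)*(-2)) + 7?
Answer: 289/9 ≈ 32.111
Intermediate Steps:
E = 3 (E = (4 - 2)*(-2) + 7 = 2*(-2) + 7 = -4 + 7 = 3)
d(Y) = 2*Y (d(Y) = Y + Y = 2*Y)
r(B) = 2 + B (r(B) = B + 2 = 2 + B)
(r(-4 + d(-2)) + 1/E)² = ((2 + (-4 + 2*(-2))) + 1/3)² = ((2 + (-4 - 4)) + ⅓)² = ((2 - 8) + ⅓)² = (-6 + ⅓)² = (-17/3)² = 289/9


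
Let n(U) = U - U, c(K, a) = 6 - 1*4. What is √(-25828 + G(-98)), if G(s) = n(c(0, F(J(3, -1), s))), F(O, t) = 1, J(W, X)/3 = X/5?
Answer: 2*I*√6457 ≈ 160.71*I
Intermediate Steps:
J(W, X) = 3*X/5 (J(W, X) = 3*(X/5) = 3*X/5)
c(K, a) = 2 (c(K, a) = 6 - 4 = 2)
n(U) = 0
G(s) = 0
√(-25828 + G(-98)) = √(-25828 + 0) = √(-25828) = 2*I*√6457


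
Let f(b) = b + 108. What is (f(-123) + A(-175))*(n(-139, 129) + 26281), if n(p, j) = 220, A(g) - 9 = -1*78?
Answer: -2226084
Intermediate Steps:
A(g) = -69 (A(g) = 9 - 1*78 = 9 - 78 = -69)
f(b) = 108 + b
(f(-123) + A(-175))*(n(-139, 129) + 26281) = ((108 - 123) - 69)*(220 + 26281) = (-15 - 69)*26501 = -84*26501 = -2226084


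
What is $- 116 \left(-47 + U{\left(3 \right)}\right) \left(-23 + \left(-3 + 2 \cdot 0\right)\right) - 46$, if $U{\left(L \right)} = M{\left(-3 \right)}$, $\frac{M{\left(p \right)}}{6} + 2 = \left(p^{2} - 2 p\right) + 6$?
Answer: $202026$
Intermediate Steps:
$M{\left(p \right)} = 24 - 12 p + 6 p^{2}$ ($M{\left(p \right)} = -12 + 6 \left(\left(p^{2} - 2 p\right) + 6\right) = -12 + 6 \left(6 + p^{2} - 2 p\right) = -12 + \left(36 - 12 p + 6 p^{2}\right) = 24 - 12 p + 6 p^{2}$)
$U{\left(L \right)} = 114$ ($U{\left(L \right)} = 24 - -36 + 6 \left(-3\right)^{2} = 24 + 36 + 6 \cdot 9 = 24 + 36 + 54 = 114$)
$- 116 \left(-47 + U{\left(3 \right)}\right) \left(-23 + \left(-3 + 2 \cdot 0\right)\right) - 46 = - 116 \left(-47 + 114\right) \left(-23 + \left(-3 + 2 \cdot 0\right)\right) - 46 = - 116 \cdot 67 \left(-23 + \left(-3 + 0\right)\right) - 46 = - 116 \cdot 67 \left(-23 - 3\right) - 46 = - 116 \cdot 67 \left(-26\right) - 46 = \left(-116\right) \left(-1742\right) - 46 = 202072 - 46 = 202026$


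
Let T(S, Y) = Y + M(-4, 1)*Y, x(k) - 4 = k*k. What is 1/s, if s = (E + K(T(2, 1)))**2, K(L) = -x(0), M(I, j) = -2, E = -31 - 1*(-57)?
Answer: 1/484 ≈ 0.0020661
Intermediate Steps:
E = 26 (E = -31 + 57 = 26)
x(k) = 4 + k**2 (x(k) = 4 + k*k = 4 + k**2)
T(S, Y) = -Y (T(S, Y) = Y - 2*Y = -Y)
K(L) = -4 (K(L) = -(4 + 0**2) = -(4 + 0) = -1*4 = -4)
s = 484 (s = (26 - 4)**2 = 22**2 = 484)
1/s = 1/484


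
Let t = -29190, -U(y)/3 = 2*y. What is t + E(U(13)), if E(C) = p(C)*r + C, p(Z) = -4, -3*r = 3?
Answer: -29264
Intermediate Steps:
r = -1 (r = -1/3*3 = -1)
U(y) = -6*y
E(C) = 4 + C (E(C) = -4*(-1) + C = 4 + C)
t + E(U(13)) = -29190 + (4 - 6*13) = -29190 + (4 - 78) = -29190 - 74 = -29264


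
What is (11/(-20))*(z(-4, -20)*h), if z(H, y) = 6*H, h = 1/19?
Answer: 66/95 ≈ 0.69474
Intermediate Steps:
h = 1/19 ≈ 0.052632
(11/(-20))*(z(-4, -20)*h) = (11/(-20))*((6*(-4))*(1/19)) = (11*(-1/20))*(-24*1/19) = -11/20*(-24/19) = 66/95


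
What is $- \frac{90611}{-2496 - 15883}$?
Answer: $\frac{90611}{18379} \approx 4.9301$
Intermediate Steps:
$- \frac{90611}{-2496 - 15883} = - \frac{90611}{-18379} = \left(-90611\right) \left(- \frac{1}{18379}\right) = \frac{90611}{18379}$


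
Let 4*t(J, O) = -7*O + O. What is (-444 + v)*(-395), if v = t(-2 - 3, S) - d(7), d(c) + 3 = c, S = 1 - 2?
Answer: 352735/2 ≈ 1.7637e+5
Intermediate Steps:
S = -1
t(J, O) = -3*O/2 (t(J, O) = (-7*O + O)/4 = (-6*O)/4 = -3*O/2)
d(c) = -3 + c
v = -5/2 (v = -3/2*(-1) - (-3 + 7) = 3/2 - 1*4 = 3/2 - 4 = -5/2 ≈ -2.5000)
(-444 + v)*(-395) = (-444 - 5/2)*(-395) = -893/2*(-395) = 352735/2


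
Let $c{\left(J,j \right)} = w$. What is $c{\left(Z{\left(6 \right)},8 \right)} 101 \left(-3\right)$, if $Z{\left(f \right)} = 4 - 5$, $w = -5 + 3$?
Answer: $606$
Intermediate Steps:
$w = -2$
$Z{\left(f \right)} = -1$
$c{\left(J,j \right)} = -2$
$c{\left(Z{\left(6 \right)},8 \right)} 101 \left(-3\right) = \left(-2\right) 101 \left(-3\right) = \left(-202\right) \left(-3\right) = 606$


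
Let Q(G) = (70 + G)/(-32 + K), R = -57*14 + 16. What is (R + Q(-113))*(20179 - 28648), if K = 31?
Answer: 6258591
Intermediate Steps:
R = -782 (R = -798 + 16 = -782)
Q(G) = -70 - G (Q(G) = (70 + G)/(-32 + 31) = (70 + G)/(-1) = (70 + G)*(-1) = -70 - G)
(R + Q(-113))*(20179 - 28648) = (-782 + (-70 - 1*(-113)))*(20179 - 28648) = (-782 + (-70 + 113))*(-8469) = (-782 + 43)*(-8469) = -739*(-8469) = 6258591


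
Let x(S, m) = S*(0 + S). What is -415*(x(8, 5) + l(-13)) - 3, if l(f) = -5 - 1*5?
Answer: -22413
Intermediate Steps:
l(f) = -10 (l(f) = -5 - 5 = -10)
x(S, m) = S² (x(S, m) = S*S = S²)
-415*(x(8, 5) + l(-13)) - 3 = -415*(8² - 10) - 3 = -415*(64 - 10) - 3 = -415*54 - 3 = -22410 - 3 = -22413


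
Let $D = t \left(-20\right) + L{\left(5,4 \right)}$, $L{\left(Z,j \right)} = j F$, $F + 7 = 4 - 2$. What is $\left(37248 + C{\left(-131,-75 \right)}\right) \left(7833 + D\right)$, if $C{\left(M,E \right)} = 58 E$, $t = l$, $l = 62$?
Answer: $216238554$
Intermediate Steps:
$F = -5$ ($F = -7 + \left(4 - 2\right) = -7 + 2 = -5$)
$L{\left(Z,j \right)} = - 5 j$ ($L{\left(Z,j \right)} = j \left(-5\right) = - 5 j$)
$t = 62$
$D = -1260$ ($D = 62 \left(-20\right) - 20 = -1240 - 20 = -1260$)
$\left(37248 + C{\left(-131,-75 \right)}\right) \left(7833 + D\right) = \left(37248 + 58 \left(-75\right)\right) \left(7833 - 1260\right) = \left(37248 - 4350\right) 6573 = 32898 \cdot 6573 = 216238554$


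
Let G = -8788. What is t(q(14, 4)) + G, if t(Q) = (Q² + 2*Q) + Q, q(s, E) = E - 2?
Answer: -8778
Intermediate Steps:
q(s, E) = -2 + E
t(Q) = Q² + 3*Q
t(q(14, 4)) + G = (-2 + 4)*(3 + (-2 + 4)) - 8788 = 2*(3 + 2) - 8788 = 2*5 - 8788 = 10 - 8788 = -8778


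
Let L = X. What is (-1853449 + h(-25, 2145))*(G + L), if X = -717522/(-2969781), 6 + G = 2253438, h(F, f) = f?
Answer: -4129765700858203952/989927 ≈ -4.1718e+12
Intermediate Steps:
G = 2253432 (G = -6 + 2253438 = 2253432)
X = 239174/989927 (X = -717522*(-1/2969781) = 239174/989927 ≈ 0.24161)
L = 239174/989927 ≈ 0.24161
(-1853449 + h(-25, 2145))*(G + L) = (-1853449 + 2145)*(2253432 + 239174/989927) = -1851304*2230733418638/989927 = -4129765700858203952/989927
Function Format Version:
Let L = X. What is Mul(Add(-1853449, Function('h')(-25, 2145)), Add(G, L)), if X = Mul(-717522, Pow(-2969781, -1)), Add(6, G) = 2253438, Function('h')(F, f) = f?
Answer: Rational(-4129765700858203952, 989927) ≈ -4.1718e+12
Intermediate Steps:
G = 2253432 (G = Add(-6, 2253438) = 2253432)
X = Rational(239174, 989927) (X = Mul(-717522, Rational(-1, 2969781)) = Rational(239174, 989927) ≈ 0.24161)
L = Rational(239174, 989927) ≈ 0.24161
Mul(Add(-1853449, Function('h')(-25, 2145)), Add(G, L)) = Mul(Add(-1853449, 2145), Add(2253432, Rational(239174, 989927))) = Mul(-1851304, Rational(2230733418638, 989927)) = Rational(-4129765700858203952, 989927)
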